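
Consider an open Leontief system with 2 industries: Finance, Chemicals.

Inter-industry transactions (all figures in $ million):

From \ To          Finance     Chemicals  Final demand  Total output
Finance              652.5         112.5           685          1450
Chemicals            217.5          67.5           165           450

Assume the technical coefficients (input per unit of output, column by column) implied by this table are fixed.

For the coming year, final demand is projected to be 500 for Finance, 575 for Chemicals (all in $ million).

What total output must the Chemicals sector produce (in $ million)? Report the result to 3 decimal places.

x_C = 909.884

Technical coefficients a_ij = z_ij / X_j:
  a_FF = 652.5/1450 = 0.45, a_CF = 217.5/1450 = 0.15
  a_FC = 112.5/450 = 0.25, a_CC = 67.5/450 = 0.15
I − A =
  [   0.55    -0.25]
  [  -0.15     0.85]
det(I−A) = (0.55)(0.85) − (-0.25)(-0.15) = 0.4300
adj(I−A) = [[0.85, 0.25], [0.15, 0.55]]
(I − A)⁻¹ = adj(I−A) / det(I−A) ≈
  [   1.9767     0.5814]
  [   0.3488     1.2791]
x = (I − A)⁻¹ d = adj(I−A)·d / det(I−A), with det(I−A) = 0.4300:
  x_F = (0.85·500 + 0.25·575) / 0.4300 = 568.75 / 0.4300 ≈ 1322.674
  x_C = (0.15·500 + 0.55·575) / 0.4300 = 391.25 / 0.4300 ≈ 909.884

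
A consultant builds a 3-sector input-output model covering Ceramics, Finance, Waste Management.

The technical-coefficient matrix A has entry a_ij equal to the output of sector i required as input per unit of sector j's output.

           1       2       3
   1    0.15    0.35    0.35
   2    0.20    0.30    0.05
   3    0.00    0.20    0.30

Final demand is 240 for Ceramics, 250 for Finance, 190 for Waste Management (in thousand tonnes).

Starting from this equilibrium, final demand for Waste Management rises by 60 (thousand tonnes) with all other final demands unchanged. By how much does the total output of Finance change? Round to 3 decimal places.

I − A =
  [   0.85    -0.35    -0.35]
  [  -0.20     0.70    -0.05]
  [   0.00    -0.20     0.70]
Cofactors of I−A, C_ij = (−1)^(i+j)·(minor ij) (rows/columns in the sector order above):
  C_11 = (0.70)(0.70) − (-0.05)(-0.20) = 0.4800
  C_12 = −[(-0.20)(0.70) − (-0.05)(0.00)] = 0.1400
  C_13 = (-0.20)(-0.20) − (0.70)(0.00) = 0.0400
  C_21 = −[(-0.35)(0.70) − (-0.35)(-0.20)] = 0.3150
  C_22 = (0.85)(0.70) − (-0.35)(0.00) = 0.5950
  C_23 = −[(0.85)(-0.20) − (-0.35)(0.00)] = 0.1700
  C_31 = (-0.35)(-0.05) − (-0.35)(0.70) = 0.2625
  C_32 = −[(0.85)(-0.05) − (-0.35)(-0.20)] = 0.1125
  C_33 = (0.85)(0.70) − (-0.35)(-0.20) = 0.5250
det(I−A) = Σ_j (I−A)_1j·C_1j = (0.85)(0.4800) + (-0.35)(0.1400) + (-0.35)(0.0400) = 0.3450
adj(I−A) = Cᵀ =
  [ 0.4800   0.3150   0.2625]
  [ 0.1400   0.5950   0.1125]
  [ 0.0400   0.1700   0.5250]
(I − A)⁻¹ = adj(I−A) / det(I−A) ≈
  [   1.3913     0.9130     0.7609]
  [   0.4058     1.7246     0.3261]
  [   0.1159     0.4928     1.5217]
Δx = (I − A)⁻¹ Δd with Δd having +60 in the Waste Management component and 0 elsewhere.
So Δx_2 = L_23 · (+60), where L_23 = adj(I−A)_23 / det(I−A) = 0.1125 / 0.3450.
Δx_2 = 0.1125 × (+60) / 0.3450 = 6.75 / 0.3450 ≈ 19.565.

Δx_2 = 19.565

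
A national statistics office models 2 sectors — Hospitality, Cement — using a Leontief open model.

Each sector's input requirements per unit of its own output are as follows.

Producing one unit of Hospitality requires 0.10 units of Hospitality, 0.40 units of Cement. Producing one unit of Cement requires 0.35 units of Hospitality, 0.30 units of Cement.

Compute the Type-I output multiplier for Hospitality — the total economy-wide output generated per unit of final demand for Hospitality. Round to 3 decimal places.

I − A =
  [   0.90    -0.35]
  [  -0.40     0.70]
det(I−A) = (0.90)(0.70) − (-0.35)(-0.40) = 0.4900
adj(I−A) = [[0.70, 0.35], [0.40, 0.90]]
(I − A)⁻¹ = adj(I−A) / det(I−A) ≈
  [   1.4286     0.7143]
  [   0.8163     1.8367]
The output multiplier for sector j is the column-j sum of the Leontief inverse (I − A)⁻¹ = adj(I−A) / det(I−A).
Column H of adj(I−A): (0.70, 0.40); det(I−A) = 0.4900.
m_H = (0.70 + 0.40) / 0.4900 = 1.10 / 0.4900 ≈ 2.245.

m_H = 2.245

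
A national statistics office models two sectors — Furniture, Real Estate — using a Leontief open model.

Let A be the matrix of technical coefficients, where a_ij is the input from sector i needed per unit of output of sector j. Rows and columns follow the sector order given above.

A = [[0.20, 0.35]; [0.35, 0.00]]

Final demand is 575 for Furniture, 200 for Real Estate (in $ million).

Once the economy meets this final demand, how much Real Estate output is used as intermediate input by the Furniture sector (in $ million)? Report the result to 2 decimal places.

I − A =
  [   0.80    -0.35]
  [  -0.35     1.00]
det(I−A) = (0.80)(1.00) − (-0.35)(-0.35) = 0.6775
adj(I−A) = [[1.00, 0.35], [0.35, 0.80]]
(I − A)⁻¹ = adj(I−A) / det(I−A) ≈
  [   1.4760     0.5166]
  [   0.5166     1.1808]
First solve x = (I − A)⁻¹ d = adj(I−A)·d / det(I−A); in particular x_1 = (1.00·575 + 0.35·200) / 0.6775 = 645.00 / 0.6775 ≈ 952.0295.
Intermediate flow from 2 to 1: z_21 = a_21 · x_1 = 0.35 × 645.00 / 0.6775 = 225.75 / 0.6775 ≈ 333.21.

z_21 = 333.21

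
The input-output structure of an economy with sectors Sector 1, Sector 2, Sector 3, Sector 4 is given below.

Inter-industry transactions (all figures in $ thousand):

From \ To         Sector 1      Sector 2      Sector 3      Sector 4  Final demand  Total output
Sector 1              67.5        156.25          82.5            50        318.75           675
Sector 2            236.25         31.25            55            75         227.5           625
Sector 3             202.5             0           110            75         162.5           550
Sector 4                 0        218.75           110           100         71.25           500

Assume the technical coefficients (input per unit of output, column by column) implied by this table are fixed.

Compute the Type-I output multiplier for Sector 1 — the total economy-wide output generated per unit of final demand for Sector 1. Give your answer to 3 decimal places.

Technical coefficients a_ij = z_ij / X_j:
  a_11 = 67.5/675 = 0.10, a_21 = 236.25/675 = 0.35, a_31 = 202.5/675 = 0.30, a_41 = 0/675 = 0.00
  a_12 = 156.25/625 = 0.25, a_22 = 31.25/625 = 0.05, a_32 = 0/625 = 0.00, a_42 = 218.75/625 = 0.35
  a_13 = 82.5/550 = 0.15, a_23 = 55/550 = 0.10, a_33 = 110/550 = 0.20, a_43 = 110/550 = 0.20
  a_14 = 50/500 = 0.10, a_24 = 75/500 = 0.15, a_34 = 75/500 = 0.15, a_44 = 100/500 = 0.20
I − A =
  [   0.90    -0.25    -0.15    -0.10]
  [  -0.35     0.95    -0.10    -0.15]
  [  -0.30     0.00     0.80    -0.15]
  [   0.00    -0.35    -0.20     0.80]
Compute the cofactors C_ij = (−1)^(i+j)·(3×3 minor ij) of I−A; the adjugate is their transpose:
adj(I−A) = Cᵀ =
  [ 0.532250   0.188375   0.156125   0.131125]
  [ 0.246500   0.507000   0.148000   0.153625]
  [ 0.230625   0.117750   0.554500   0.154875]
  [ 0.165500   0.251250   0.203375   0.563750]
det(I−A) = Σ_j (I−A)_1j·C_1j = (0.90)(0.532250) + (-0.25)(0.246500) + (-0.15)(0.230625) + (-0.10)(0.165500) = 0.36625625
(I − A)⁻¹ = adj(I−A) / det(I−A) ≈
  [   1.4532     0.5143     0.4263     0.3580]
  [   0.6730     1.3843     0.4041     0.4194]
  [   0.6297     0.3215     1.5140     0.4229]
  [   0.4519     0.6860     0.5553     1.5392]
The output multiplier for sector j is the column-j sum of the Leontief inverse (I − A)⁻¹ = adj(I−A) / det(I−A).
Column 1 of adj(I−A): (0.532250, 0.246500, 0.230625, 0.165500); det(I−A) = 0.36625625.
m_1 = (0.532250 + 0.246500 + 0.230625 + 0.165500) / 0.36625625 = 1.174875 / 0.36625625 ≈ 3.208.

m_1 = 3.208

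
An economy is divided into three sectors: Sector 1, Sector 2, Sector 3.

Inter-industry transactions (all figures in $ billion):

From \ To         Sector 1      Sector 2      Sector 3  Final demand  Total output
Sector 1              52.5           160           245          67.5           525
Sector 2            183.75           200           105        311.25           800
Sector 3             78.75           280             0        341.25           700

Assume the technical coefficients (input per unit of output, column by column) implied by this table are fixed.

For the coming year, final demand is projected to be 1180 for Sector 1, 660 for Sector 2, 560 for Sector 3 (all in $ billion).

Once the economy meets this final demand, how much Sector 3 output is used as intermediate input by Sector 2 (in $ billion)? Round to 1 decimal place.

Technical coefficients a_ij = z_ij / X_j:
  a_11 = 52.5/525 = 0.10, a_21 = 183.75/525 = 0.35, a_31 = 78.75/525 = 0.15
  a_12 = 160/800 = 0.20, a_22 = 200/800 = 0.25, a_32 = 280/800 = 0.35
  a_13 = 245/700 = 0.35, a_23 = 105/700 = 0.15, a_33 = 0/700 = 0.00
I − A =
  [   0.90    -0.20    -0.35]
  [  -0.35     0.75    -0.15]
  [  -0.15    -0.35     1.00]
Cofactors of I−A, C_ij = (−1)^(i+j)·(minor ij) (rows/columns in the sector order above):
  C_11 = (0.75)(1.00) − (-0.15)(-0.35) = 0.6975
  C_12 = −[(-0.35)(1.00) − (-0.15)(-0.15)] = 0.3725
  C_13 = (-0.35)(-0.35) − (0.75)(-0.15) = 0.2350
  C_21 = −[(-0.20)(1.00) − (-0.35)(-0.35)] = 0.3225
  C_22 = (0.90)(1.00) − (-0.35)(-0.15) = 0.8475
  C_23 = −[(0.90)(-0.35) − (-0.20)(-0.15)] = 0.3450
  C_31 = (-0.20)(-0.15) − (-0.35)(0.75) = 0.2925
  C_32 = −[(0.90)(-0.15) − (-0.35)(-0.35)] = 0.2575
  C_33 = (0.90)(0.75) − (-0.20)(-0.35) = 0.6050
det(I−A) = Σ_j (I−A)_1j·C_1j = (0.90)(0.6975) + (-0.20)(0.3725) + (-0.35)(0.2350) = 0.4710
adj(I−A) = Cᵀ =
  [ 0.6975   0.3225   0.2925]
  [ 0.3725   0.8475   0.2575]
  [ 0.2350   0.3450   0.6050]
(I − A)⁻¹ = adj(I−A) / det(I−A) ≈
  [   1.4809     0.6847     0.6210]
  [   0.7909     1.7994     0.5467]
  [   0.4989     0.7325     1.2845]
First solve x = (I − A)⁻¹ d = adj(I−A)·d / det(I−A); in particular x_2 = (0.3725·1180 + 0.8475·660 + 0.2575·560) / 0.4710 = 1143.10 / 0.4710 ≈ 2426.964.
Intermediate flow from 3 to 2: z_32 = a_32 · x_2 = 0.35 × 1143.10 / 0.4710 = 400.085 / 0.4710 ≈ 849.4.

z_32 = 849.4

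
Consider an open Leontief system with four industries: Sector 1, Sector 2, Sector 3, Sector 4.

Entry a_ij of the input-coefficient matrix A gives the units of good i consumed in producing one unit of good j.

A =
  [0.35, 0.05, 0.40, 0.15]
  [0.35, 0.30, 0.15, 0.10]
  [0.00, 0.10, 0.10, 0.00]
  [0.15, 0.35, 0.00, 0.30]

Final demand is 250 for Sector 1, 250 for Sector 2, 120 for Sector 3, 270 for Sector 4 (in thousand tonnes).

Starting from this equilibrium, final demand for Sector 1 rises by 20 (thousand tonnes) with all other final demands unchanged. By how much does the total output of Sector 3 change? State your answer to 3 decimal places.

I − A =
  [   0.65    -0.05    -0.40    -0.15]
  [  -0.35     0.70    -0.15    -0.10]
  [   0.00    -0.10     0.90     0.00]
  [  -0.15    -0.35     0.00     0.70]
Compute the cofactors C_ij = (−1)^(i+j)·(3×3 minor ij) of I−A; the adjugate is their transpose:
adj(I−A) = Cᵀ =
  [ 0.399000   0.106750   0.195125   0.100750]
  [ 0.234000   0.389250   0.168875   0.105750]
  [ 0.026000   0.043250   0.248625   0.011750]
  [ 0.202500   0.217500   0.126250   0.370000]
det(I−A) = Σ_j (I−A)_1j·C_1j = (0.65)(0.399000) + (-0.05)(0.234000) + (-0.40)(0.026000) + (-0.15)(0.202500) = 0.206875
(I − A)⁻¹ = adj(I−A) / det(I−A) ≈
  [   1.9287     0.5160     0.9432     0.4870]
  [   1.1311     1.8816     0.8163     0.5112]
  [   0.1257     0.2091     1.2018     0.0568]
  [   0.9789     1.0514     0.6103     1.7885]
Δx = (I − A)⁻¹ Δd with Δd having +20 in the Sector 1 component and 0 elsewhere.
So Δx_3 = L_31 · (+20), where L_31 = adj(I−A)_31 / det(I−A) = 0.026000 / 0.206875.
Δx_3 = 0.026000 × (+20) / 0.206875 = 0.52 / 0.206875 ≈ 2.514.

Δx_3 = 2.514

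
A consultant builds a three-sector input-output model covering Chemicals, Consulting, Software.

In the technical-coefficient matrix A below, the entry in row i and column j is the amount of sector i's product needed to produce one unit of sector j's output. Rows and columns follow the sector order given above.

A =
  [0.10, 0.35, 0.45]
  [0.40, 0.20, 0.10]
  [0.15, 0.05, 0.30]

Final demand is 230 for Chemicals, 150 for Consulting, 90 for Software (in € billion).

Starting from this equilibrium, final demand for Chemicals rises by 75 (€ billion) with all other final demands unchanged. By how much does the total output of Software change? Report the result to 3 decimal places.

Δx_3 = 31.508

I − A =
  [   0.90    -0.35    -0.45]
  [  -0.40     0.80    -0.10]
  [  -0.15    -0.05     0.70]
Cofactors of I−A, C_ij = (−1)^(i+j)·(minor ij) (rows/columns in the sector order above):
  C_11 = (0.80)(0.70) − (-0.10)(-0.05) = 0.5550
  C_12 = −[(-0.40)(0.70) − (-0.10)(-0.15)] = 0.2950
  C_13 = (-0.40)(-0.05) − (0.80)(-0.15) = 0.1400
  C_21 = −[(-0.35)(0.70) − (-0.45)(-0.05)] = 0.2675
  C_22 = (0.90)(0.70) − (-0.45)(-0.15) = 0.5625
  C_23 = −[(0.90)(-0.05) − (-0.35)(-0.15)] = 0.0975
  C_31 = (-0.35)(-0.10) − (-0.45)(0.80) = 0.3950
  C_32 = −[(0.90)(-0.10) − (-0.45)(-0.40)] = 0.2700
  C_33 = (0.90)(0.80) − (-0.35)(-0.40) = 0.5800
det(I−A) = Σ_j (I−A)_1j·C_1j = (0.90)(0.5550) + (-0.35)(0.2950) + (-0.45)(0.1400) = 0.33325
adj(I−A) = Cᵀ =
  [ 0.5550   0.2675   0.3950]
  [ 0.2950   0.5625   0.2700]
  [ 0.1400   0.0975   0.5800]
(I − A)⁻¹ = adj(I−A) / det(I−A) ≈
  [   1.6654     0.8027     1.1853]
  [   0.8852     1.6879     0.8102]
  [   0.4201     0.2926     1.7404]
Δx = (I − A)⁻¹ Δd with Δd having +75 in the Chemicals component and 0 elsewhere.
So Δx_3 = L_31 · (+75), where L_31 = adj(I−A)_31 / det(I−A) = 0.1400 / 0.33325.
Δx_3 = 0.1400 × (+75) / 0.33325 = 10.50 / 0.33325 ≈ 31.508.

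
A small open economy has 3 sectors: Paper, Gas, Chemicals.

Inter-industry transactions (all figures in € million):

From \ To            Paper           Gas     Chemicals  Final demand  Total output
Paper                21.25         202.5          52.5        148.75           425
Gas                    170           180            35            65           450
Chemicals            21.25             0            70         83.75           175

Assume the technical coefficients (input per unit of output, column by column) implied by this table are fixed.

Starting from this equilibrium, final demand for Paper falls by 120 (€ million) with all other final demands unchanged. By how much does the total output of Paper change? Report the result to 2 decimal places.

Δx_1 = -195.92

Technical coefficients a_ij = z_ij / X_j:
  a_11 = 21.25/425 = 0.05, a_21 = 170/425 = 0.40, a_31 = 21.25/425 = 0.05
  a_12 = 202.5/450 = 0.45, a_22 = 180/450 = 0.40, a_32 = 0/450 = 0.00
  a_13 = 52.5/175 = 0.30, a_23 = 35/175 = 0.20, a_33 = 70/175 = 0.40
I − A =
  [   0.95    -0.45    -0.30]
  [  -0.40     0.60    -0.20]
  [  -0.05     0.00     0.60]
Cofactors of I−A, C_ij = (−1)^(i+j)·(minor ij) (rows/columns in the sector order above):
  C_11 = (0.60)(0.60) − (-0.20)(0.00) = 0.3600
  C_12 = −[(-0.40)(0.60) − (-0.20)(-0.05)] = 0.2500
  C_13 = (-0.40)(0.00) − (0.60)(-0.05) = 0.0300
  C_21 = −[(-0.45)(0.60) − (-0.30)(0.00)] = 0.2700
  C_22 = (0.95)(0.60) − (-0.30)(-0.05) = 0.5550
  C_23 = −[(0.95)(0.00) − (-0.45)(-0.05)] = 0.0225
  C_31 = (-0.45)(-0.20) − (-0.30)(0.60) = 0.2700
  C_32 = −[(0.95)(-0.20) − (-0.30)(-0.40)] = 0.3100
  C_33 = (0.95)(0.60) − (-0.45)(-0.40) = 0.3900
det(I−A) = Σ_j (I−A)_1j·C_1j = (0.95)(0.3600) + (-0.45)(0.2500) + (-0.30)(0.0300) = 0.2205
adj(I−A) = Cᵀ =
  [ 0.3600   0.2700   0.2700]
  [ 0.2500   0.5550   0.3100]
  [ 0.0300   0.0225   0.3900]
(I − A)⁻¹ = adj(I−A) / det(I−A) ≈
  [   1.6327     1.2245     1.2245]
  [   1.1338     2.5170     1.4059]
  [   0.1361     0.1020     1.7687]
Δx = (I − A)⁻¹ Δd with Δd having -120 in the Paper component and 0 elsewhere.
So Δx_1 = L_11 · (-120), where L_11 = adj(I−A)_11 / det(I−A) = 0.3600 / 0.2205.
Δx_1 = 0.3600 × (-120) / 0.2205 = -43.20 / 0.2205 ≈ -195.92.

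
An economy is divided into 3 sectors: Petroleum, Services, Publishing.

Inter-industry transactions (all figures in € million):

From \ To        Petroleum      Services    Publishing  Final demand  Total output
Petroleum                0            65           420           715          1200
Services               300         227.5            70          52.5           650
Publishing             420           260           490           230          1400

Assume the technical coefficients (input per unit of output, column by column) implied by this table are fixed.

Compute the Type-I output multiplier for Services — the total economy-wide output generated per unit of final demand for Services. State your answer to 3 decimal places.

m_2 = 4.070

Technical coefficients a_ij = z_ij / X_j:
  a_11 = 0/1200 = 0.00, a_21 = 300/1200 = 0.25, a_31 = 420/1200 = 0.35
  a_12 = 65/650 = 0.10, a_22 = 227.5/650 = 0.35, a_32 = 260/650 = 0.40
  a_13 = 420/1400 = 0.30, a_23 = 70/1400 = 0.05, a_33 = 490/1400 = 0.35
I − A =
  [   1.00    -0.10    -0.30]
  [  -0.25     0.65    -0.05]
  [  -0.35    -0.40     0.65]
Cofactors of I−A, C_ij = (−1)^(i+j)·(minor ij) (rows/columns in the sector order above):
  C_11 = (0.65)(0.65) − (-0.05)(-0.40) = 0.4025
  C_12 = −[(-0.25)(0.65) − (-0.05)(-0.35)] = 0.1800
  C_13 = (-0.25)(-0.40) − (0.65)(-0.35) = 0.3275
  C_21 = −[(-0.10)(0.65) − (-0.30)(-0.40)] = 0.1850
  C_22 = (1.00)(0.65) − (-0.30)(-0.35) = 0.5450
  C_23 = −[(1.00)(-0.40) − (-0.10)(-0.35)] = 0.4350
  C_31 = (-0.10)(-0.05) − (-0.30)(0.65) = 0.2000
  C_32 = −[(1.00)(-0.05) − (-0.30)(-0.25)] = 0.1250
  C_33 = (1.00)(0.65) − (-0.10)(-0.25) = 0.6250
det(I−A) = Σ_j (I−A)_1j·C_1j = (1.00)(0.4025) + (-0.10)(0.1800) + (-0.30)(0.3275) = 0.28625
adj(I−A) = Cᵀ =
  [ 0.4025   0.1850   0.2000]
  [ 0.1800   0.5450   0.1250]
  [ 0.3275   0.4350   0.6250]
(I − A)⁻¹ = adj(I−A) / det(I−A) ≈
  [   1.4061     0.6463     0.6987]
  [   0.6288     1.9039     0.4367]
  [   1.1441     1.5197     2.1834]
The output multiplier for sector j is the column-j sum of the Leontief inverse (I − A)⁻¹ = adj(I−A) / det(I−A).
Column 2 of adj(I−A): (0.1850, 0.5450, 0.4350); det(I−A) = 0.28625.
m_2 = (0.1850 + 0.5450 + 0.4350) / 0.28625 = 1.165 / 0.28625 ≈ 4.070.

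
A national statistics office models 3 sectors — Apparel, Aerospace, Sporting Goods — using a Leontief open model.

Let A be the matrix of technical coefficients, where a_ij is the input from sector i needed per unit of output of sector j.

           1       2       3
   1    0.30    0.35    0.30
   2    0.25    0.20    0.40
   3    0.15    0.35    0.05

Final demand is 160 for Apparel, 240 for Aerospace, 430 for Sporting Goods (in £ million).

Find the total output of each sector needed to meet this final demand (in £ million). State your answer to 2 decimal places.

I − A =
  [   0.70    -0.35    -0.30]
  [  -0.25     0.80    -0.40]
  [  -0.15    -0.35     0.95]
Cofactors of I−A, C_ij = (−1)^(i+j)·(minor ij) (rows/columns in the sector order above):
  C_11 = (0.80)(0.95) − (-0.40)(-0.35) = 0.6200
  C_12 = −[(-0.25)(0.95) − (-0.40)(-0.15)] = 0.2975
  C_13 = (-0.25)(-0.35) − (0.80)(-0.15) = 0.2075
  C_21 = −[(-0.35)(0.95) − (-0.30)(-0.35)] = 0.4375
  C_22 = (0.70)(0.95) − (-0.30)(-0.15) = 0.6200
  C_23 = −[(0.70)(-0.35) − (-0.35)(-0.15)] = 0.2975
  C_31 = (-0.35)(-0.40) − (-0.30)(0.80) = 0.3800
  C_32 = −[(0.70)(-0.40) − (-0.30)(-0.25)] = 0.3550
  C_33 = (0.70)(0.80) − (-0.35)(-0.25) = 0.4725
det(I−A) = Σ_j (I−A)_1j·C_1j = (0.70)(0.6200) + (-0.35)(0.2975) + (-0.30)(0.2075) = 0.267625
adj(I−A) = Cᵀ =
  [ 0.6200   0.4375   0.3800]
  [ 0.2975   0.6200   0.3550]
  [ 0.2075   0.2975   0.4725]
(I − A)⁻¹ = adj(I−A) / det(I−A) ≈
  [   2.3167     1.6348     1.4199]
  [   1.1116     2.3167     1.3265]
  [   0.7753     1.1116     1.7655]
x = (I − A)⁻¹ d = adj(I−A)·d / det(I−A), with det(I−A) = 0.267625:
  x_1 = (0.6200·160 + 0.4375·240 + 0.3800·430) / 0.267625 = 367.60 / 0.267625 ≈ 1373.56
  x_2 = (0.2975·160 + 0.6200·240 + 0.3550·430) / 0.267625 = 349.05 / 0.267625 ≈ 1304.25
  x_3 = (0.2075·160 + 0.2975·240 + 0.4725·430) / 0.267625 = 307.775 / 0.267625 ≈ 1150.02

x_1 = 1373.56, x_2 = 1304.25, x_3 = 1150.02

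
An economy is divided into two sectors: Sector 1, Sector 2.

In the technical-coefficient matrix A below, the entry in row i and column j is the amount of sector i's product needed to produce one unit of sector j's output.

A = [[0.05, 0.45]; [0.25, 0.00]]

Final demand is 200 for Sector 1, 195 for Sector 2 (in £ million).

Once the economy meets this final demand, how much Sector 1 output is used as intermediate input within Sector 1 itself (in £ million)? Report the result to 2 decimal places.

z_11 = 17.18

I − A =
  [   0.95    -0.45]
  [  -0.25     1.00]
det(I−A) = (0.95)(1.00) − (-0.45)(-0.25) = 0.8375
adj(I−A) = [[1.00, 0.45], [0.25, 0.95]]
(I − A)⁻¹ = adj(I−A) / det(I−A) ≈
  [   1.1940     0.5373]
  [   0.2985     1.1343]
First solve x = (I − A)⁻¹ d = adj(I−A)·d / det(I−A); in particular x_1 = (1.00·200 + 0.45·195) / 0.8375 = 287.75 / 0.8375 ≈ 343.5821.
Intermediate flow from 1 to 1: z_11 = a_11 · x_1 = 0.05 × 287.75 / 0.8375 = 14.3875 / 0.8375 ≈ 17.18.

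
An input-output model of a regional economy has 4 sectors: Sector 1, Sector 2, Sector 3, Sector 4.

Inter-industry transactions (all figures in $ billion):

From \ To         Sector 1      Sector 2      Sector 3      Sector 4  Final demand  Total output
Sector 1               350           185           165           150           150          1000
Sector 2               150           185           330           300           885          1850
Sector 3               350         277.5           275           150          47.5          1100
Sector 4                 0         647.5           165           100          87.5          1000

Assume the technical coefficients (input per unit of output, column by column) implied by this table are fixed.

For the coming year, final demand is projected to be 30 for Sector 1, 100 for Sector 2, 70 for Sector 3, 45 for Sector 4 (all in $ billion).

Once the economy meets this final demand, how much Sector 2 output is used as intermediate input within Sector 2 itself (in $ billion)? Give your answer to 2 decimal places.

z_22 = 32.58

Technical coefficients a_ij = z_ij / X_j:
  a_11 = 350/1000 = 0.35, a_21 = 150/1000 = 0.15, a_31 = 350/1000 = 0.35, a_41 = 0/1000 = 0.00
  a_12 = 185/1850 = 0.10, a_22 = 185/1850 = 0.10, a_32 = 277.5/1850 = 0.15, a_42 = 647.5/1850 = 0.35
  a_13 = 165/1100 = 0.15, a_23 = 330/1100 = 0.30, a_33 = 275/1100 = 0.25, a_43 = 165/1100 = 0.15
  a_14 = 150/1000 = 0.15, a_24 = 300/1000 = 0.30, a_34 = 150/1000 = 0.15, a_44 = 100/1000 = 0.10
I − A =
  [   0.65    -0.10    -0.15    -0.15]
  [  -0.15     0.90    -0.30    -0.30]
  [  -0.35    -0.15     0.75    -0.15]
  [   0.00    -0.35    -0.15     0.90]
Compute the cofactors C_ij = (−1)^(i+j)·(3×3 minor ij) of I−A; the adjugate is their transpose:
adj(I−A) = Cᵀ =
  [ 0.445500   0.136125   0.173250   0.148500]
  [ 0.208125   0.369000   0.228375   0.195750]
  [ 0.274875   0.171750   0.436875   0.175875]
  [ 0.126750   0.172125   0.161625   0.337125]
det(I−A) = Σ_j (I−A)_1j·C_1j = (0.65)(0.445500) + (-0.10)(0.208125) + (-0.15)(0.274875) + (-0.15)(0.126750) = 0.20851875
(I − A)⁻¹ = adj(I−A) / det(I−A) ≈
  [   2.1365     0.6528     0.8309     0.7122]
  [   0.9981     1.7696     1.0952     0.9388]
  [   1.3182     0.8237     2.0951     0.8434]
  [   0.6079     0.8255     0.7751     1.6168]
First solve x = (I − A)⁻¹ d = adj(I−A)·d / det(I−A); in particular x_2 = (0.208125·30 + 0.369000·100 + 0.228375·70 + 0.195750·45) / 0.20851875 = 67.93875 / 0.20851875 ≈ 325.8160.
Intermediate flow from 2 to 2: z_22 = a_22 · x_2 = 0.10 × 67.93875 / 0.20851875 = 6.793875 / 0.20851875 ≈ 32.58.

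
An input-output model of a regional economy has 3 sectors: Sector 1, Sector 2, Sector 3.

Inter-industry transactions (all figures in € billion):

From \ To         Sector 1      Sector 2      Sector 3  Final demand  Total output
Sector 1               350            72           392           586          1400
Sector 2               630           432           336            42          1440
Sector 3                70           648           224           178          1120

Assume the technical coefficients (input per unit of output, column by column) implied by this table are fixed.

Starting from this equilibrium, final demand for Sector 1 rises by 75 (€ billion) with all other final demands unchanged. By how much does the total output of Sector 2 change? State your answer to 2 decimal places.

Δx_2 = 129.68

Technical coefficients a_ij = z_ij / X_j:
  a_11 = 350/1400 = 0.25, a_21 = 630/1400 = 0.45, a_31 = 70/1400 = 0.05
  a_12 = 72/1440 = 0.05, a_22 = 432/1440 = 0.30, a_32 = 648/1440 = 0.45
  a_13 = 392/1120 = 0.35, a_23 = 336/1120 = 0.30, a_33 = 224/1120 = 0.20
I − A =
  [   0.75    -0.05    -0.35]
  [  -0.45     0.70    -0.30]
  [  -0.05    -0.45     0.80]
Cofactors of I−A, C_ij = (−1)^(i+j)·(minor ij) (rows/columns in the sector order above):
  C_11 = (0.70)(0.80) − (-0.30)(-0.45) = 0.4250
  C_12 = −[(-0.45)(0.80) − (-0.30)(-0.05)] = 0.3750
  C_13 = (-0.45)(-0.45) − (0.70)(-0.05) = 0.2375
  C_21 = −[(-0.05)(0.80) − (-0.35)(-0.45)] = 0.1975
  C_22 = (0.75)(0.80) − (-0.35)(-0.05) = 0.5825
  C_23 = −[(0.75)(-0.45) − (-0.05)(-0.05)] = 0.3400
  C_31 = (-0.05)(-0.30) − (-0.35)(0.70) = 0.2600
  C_32 = −[(0.75)(-0.30) − (-0.35)(-0.45)] = 0.3825
  C_33 = (0.75)(0.70) − (-0.05)(-0.45) = 0.5025
det(I−A) = Σ_j (I−A)_1j·C_1j = (0.75)(0.4250) + (-0.05)(0.3750) + (-0.35)(0.2375) = 0.216875
adj(I−A) = Cᵀ =
  [ 0.4250   0.1975   0.2600]
  [ 0.3750   0.5825   0.3825]
  [ 0.2375   0.3400   0.5025]
(I − A)⁻¹ = adj(I−A) / det(I−A) ≈
  [   1.9597     0.9107     1.1988]
  [   1.7291     2.6859     1.7637]
  [   1.0951     1.5677     2.3170]
Δx = (I − A)⁻¹ Δd with Δd having +75 in the Sector 1 component and 0 elsewhere.
So Δx_2 = L_21 · (+75), where L_21 = adj(I−A)_21 / det(I−A) = 0.3750 / 0.216875.
Δx_2 = 0.3750 × (+75) / 0.216875 = 28.125 / 0.216875 ≈ 129.68.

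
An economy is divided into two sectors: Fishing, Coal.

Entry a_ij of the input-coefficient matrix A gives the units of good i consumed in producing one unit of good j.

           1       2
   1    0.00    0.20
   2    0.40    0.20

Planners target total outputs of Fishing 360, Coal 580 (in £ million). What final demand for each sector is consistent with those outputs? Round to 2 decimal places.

d_1 = 244.00, d_2 = 320.00

I − A =
  [   1.00    -0.20]
  [  -0.40     0.80]
d = (I − A) x:
  d_1 = (+1.00)·360 + (-0.20)·580 = 244.00
  d_2 = (-0.40)·360 + (+0.80)·580 = 320.00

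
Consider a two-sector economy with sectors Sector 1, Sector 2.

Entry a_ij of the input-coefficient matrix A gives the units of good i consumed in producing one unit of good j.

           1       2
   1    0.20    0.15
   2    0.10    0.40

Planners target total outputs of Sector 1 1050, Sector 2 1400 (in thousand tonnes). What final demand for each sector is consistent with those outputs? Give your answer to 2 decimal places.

d_1 = 630.00, d_2 = 735.00

I − A =
  [   0.80    -0.15]
  [  -0.10     0.60]
d = (I − A) x:
  d_1 = (+0.80)·1050 + (-0.15)·1400 = 630.00
  d_2 = (-0.10)·1050 + (+0.60)·1400 = 735.00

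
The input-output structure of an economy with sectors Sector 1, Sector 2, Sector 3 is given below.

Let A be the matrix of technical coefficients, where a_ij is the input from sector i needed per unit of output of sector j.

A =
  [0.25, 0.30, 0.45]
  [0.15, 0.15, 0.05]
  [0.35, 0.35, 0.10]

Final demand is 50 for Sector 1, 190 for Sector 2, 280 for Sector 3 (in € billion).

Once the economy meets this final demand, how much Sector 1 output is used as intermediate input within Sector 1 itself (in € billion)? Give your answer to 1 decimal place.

I − A =
  [   0.75    -0.30    -0.45]
  [  -0.15     0.85    -0.05]
  [  -0.35    -0.35     0.90]
Cofactors of I−A, C_ij = (−1)^(i+j)·(minor ij) (rows/columns in the sector order above):
  C_11 = (0.85)(0.90) − (-0.05)(-0.35) = 0.7475
  C_12 = −[(-0.15)(0.90) − (-0.05)(-0.35)] = 0.1525
  C_13 = (-0.15)(-0.35) − (0.85)(-0.35) = 0.3500
  C_21 = −[(-0.30)(0.90) − (-0.45)(-0.35)] = 0.4275
  C_22 = (0.75)(0.90) − (-0.45)(-0.35) = 0.5175
  C_23 = −[(0.75)(-0.35) − (-0.30)(-0.35)] = 0.3675
  C_31 = (-0.30)(-0.05) − (-0.45)(0.85) = 0.3975
  C_32 = −[(0.75)(-0.05) − (-0.45)(-0.15)] = 0.1050
  C_33 = (0.75)(0.85) − (-0.30)(-0.15) = 0.5925
det(I−A) = Σ_j (I−A)_1j·C_1j = (0.75)(0.7475) + (-0.30)(0.1525) + (-0.45)(0.3500) = 0.357375
adj(I−A) = Cᵀ =
  [ 0.7475   0.4275   0.3975]
  [ 0.1525   0.5175   0.1050]
  [ 0.3500   0.3675   0.5925]
(I − A)⁻¹ = adj(I−A) / det(I−A) ≈
  [   2.0916     1.1962     1.1123]
  [   0.4267     1.4481     0.2938]
  [   0.9794     1.0283     1.6579]
First solve x = (I − A)⁻¹ d = adj(I−A)·d / det(I−A); in particular x_1 = (0.7475·50 + 0.4275·190 + 0.3975·280) / 0.357375 = 229.90 / 0.357375 ≈ 643.302.
Intermediate flow from 1 to 1: z_11 = a_11 · x_1 = 0.25 × 229.90 / 0.357375 = 57.475 / 0.357375 ≈ 160.8.

z_11 = 160.8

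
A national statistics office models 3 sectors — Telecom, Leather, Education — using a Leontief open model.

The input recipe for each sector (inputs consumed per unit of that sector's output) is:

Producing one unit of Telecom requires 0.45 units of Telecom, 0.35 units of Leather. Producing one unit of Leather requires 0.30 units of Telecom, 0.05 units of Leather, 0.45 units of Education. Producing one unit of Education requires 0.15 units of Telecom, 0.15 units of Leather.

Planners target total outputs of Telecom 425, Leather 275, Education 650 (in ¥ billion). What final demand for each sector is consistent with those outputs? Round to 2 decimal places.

d_T = 53.75, d_L = 15.00, d_E = 526.25

I − A =
  [   0.55    -0.30    -0.15]
  [  -0.35     0.95    -0.15]
  [   0.00    -0.45     1.00]
d = (I − A) x:
  d_T = (+0.55)·425 + (-0.30)·275 + (-0.15)·650 = 53.75
  d_L = (-0.35)·425 + (+0.95)·275 + (-0.15)·650 = 15.00
  d_E = (+0.00)·425 + (-0.45)·275 + (+1.00)·650 = 526.25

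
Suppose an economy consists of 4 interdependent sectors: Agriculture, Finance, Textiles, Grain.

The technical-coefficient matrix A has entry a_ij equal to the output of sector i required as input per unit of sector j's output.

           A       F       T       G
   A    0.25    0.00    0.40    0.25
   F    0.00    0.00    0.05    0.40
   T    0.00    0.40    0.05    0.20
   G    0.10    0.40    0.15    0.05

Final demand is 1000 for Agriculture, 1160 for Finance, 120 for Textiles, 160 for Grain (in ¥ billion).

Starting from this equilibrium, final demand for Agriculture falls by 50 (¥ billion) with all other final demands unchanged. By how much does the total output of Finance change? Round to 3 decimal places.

Δx_F = -4.171

I − A =
  [   0.75     0.00    -0.40    -0.25]
  [   0.00     1.00    -0.05    -0.40]
  [   0.00    -0.40     0.95    -0.20]
  [  -0.10    -0.40    -0.15     0.95]
Compute the cofactors C_ij = (−1)^(i+j)·(3×3 minor ij) of I−A; the adjugate is their transpose:
adj(I−A) = Cᵀ =
  [ 0.673500   0.294000   0.358500   0.376500]
  [ 0.039000   0.622625   0.095375   0.292500]
  [ 0.036000   0.335000   0.567500   0.270000]
  [ 0.093000   0.346000   0.167500   0.697500]
det(I−A) = Σ_j (I−A)_1j·C_1j = (0.75)(0.673500) + (0.00)(0.039000) + (-0.40)(0.036000) + (-0.25)(0.093000) = 0.467475
(I − A)⁻¹ = adj(I−A) / det(I−A) ≈
  [   1.4407     0.6289     0.7669     0.8054]
  [   0.0834     1.3319     0.2040     0.6257]
  [   0.0770     0.7166     1.2140     0.5776]
  [   0.1989     0.7401     0.3583     1.4921]
Δx = (I − A)⁻¹ Δd with Δd having -50 in the Agriculture component and 0 elsewhere.
So Δx_F = L_FA · (-50), where L_FA = adj(I−A)_FA / det(I−A) = 0.039000 / 0.467475.
Δx_F = 0.039000 × (-50) / 0.467475 = -1.95 / 0.467475 ≈ -4.171.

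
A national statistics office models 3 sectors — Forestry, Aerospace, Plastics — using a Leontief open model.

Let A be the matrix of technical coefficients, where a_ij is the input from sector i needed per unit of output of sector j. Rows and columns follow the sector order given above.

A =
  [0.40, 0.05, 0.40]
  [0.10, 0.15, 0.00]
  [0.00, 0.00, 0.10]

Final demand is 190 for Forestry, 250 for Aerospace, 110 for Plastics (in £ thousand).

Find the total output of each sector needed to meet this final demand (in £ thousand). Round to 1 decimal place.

I − A =
  [   0.60    -0.05    -0.40]
  [  -0.10     0.85     0.00]
  [   0.00     0.00     0.90]
Cofactors of I−A, C_ij = (−1)^(i+j)·(minor ij) (rows/columns in the sector order above):
  C_11 = (0.85)(0.90) − (0.00)(0.00) = 0.7650
  C_12 = −[(-0.10)(0.90) − (0.00)(0.00)] = 0.0900
  C_13 = (-0.10)(0.00) − (0.85)(0.00) = 0.0000
  C_21 = −[(-0.05)(0.90) − (-0.40)(0.00)] = 0.0450
  C_22 = (0.60)(0.90) − (-0.40)(0.00) = 0.5400
  C_23 = −[(0.60)(0.00) − (-0.05)(0.00)] = 0.0000
  C_31 = (-0.05)(0.00) − (-0.40)(0.85) = 0.3400
  C_32 = −[(0.60)(0.00) − (-0.40)(-0.10)] = 0.0400
  C_33 = (0.60)(0.85) − (-0.05)(-0.10) = 0.5050
det(I−A) = Σ_j (I−A)_1j·C_1j = (0.60)(0.7650) + (-0.05)(0.0900) + (-0.40)(0.0000) = 0.4545
adj(I−A) = Cᵀ =
  [ 0.7650   0.0450   0.3400]
  [ 0.0900   0.5400   0.0400]
  [ 0.0000   0.0000   0.5050]
(I − A)⁻¹ = adj(I−A) / det(I−A) ≈
  [   1.6832     0.0990     0.7481]
  [   0.1980     1.1881     0.0880]
  [   0.0000     0.0000     1.1111]
x = (I − A)⁻¹ d = adj(I−A)·d / det(I−A), with det(I−A) = 0.4545:
  x_1 = (0.7650·190 + 0.0450·250 + 0.3400·110) / 0.4545 = 194.00 / 0.4545 ≈ 426.8
  x_2 = (0.0900·190 + 0.5400·250 + 0.0400·110) / 0.4545 = 156.50 / 0.4545 ≈ 344.3
  x_3 = (0.0000·190 + 0.0000·250 + 0.5050·110) / 0.4545 = 55.55 / 0.4545 ≈ 122.2

x_1 = 426.8, x_2 = 344.3, x_3 = 122.2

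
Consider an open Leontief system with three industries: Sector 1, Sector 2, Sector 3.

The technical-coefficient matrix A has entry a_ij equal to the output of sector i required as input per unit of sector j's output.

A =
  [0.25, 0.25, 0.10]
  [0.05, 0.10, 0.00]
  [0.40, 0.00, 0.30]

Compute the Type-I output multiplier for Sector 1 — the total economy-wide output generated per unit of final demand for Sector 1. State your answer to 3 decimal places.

I − A =
  [   0.75    -0.25    -0.10]
  [  -0.05     0.90     0.00]
  [  -0.40     0.00     0.70]
Cofactors of I−A, C_ij = (−1)^(i+j)·(minor ij) (rows/columns in the sector order above):
  C_11 = (0.90)(0.70) − (0.00)(0.00) = 0.6300
  C_12 = −[(-0.05)(0.70) − (0.00)(-0.40)] = 0.0350
  C_13 = (-0.05)(0.00) − (0.90)(-0.40) = 0.3600
  C_21 = −[(-0.25)(0.70) − (-0.10)(0.00)] = 0.1750
  C_22 = (0.75)(0.70) − (-0.10)(-0.40) = 0.4850
  C_23 = −[(0.75)(0.00) − (-0.25)(-0.40)] = 0.1000
  C_31 = (-0.25)(0.00) − (-0.10)(0.90) = 0.0900
  C_32 = −[(0.75)(0.00) − (-0.10)(-0.05)] = 0.0050
  C_33 = (0.75)(0.90) − (-0.25)(-0.05) = 0.6625
det(I−A) = Σ_j (I−A)_1j·C_1j = (0.75)(0.6300) + (-0.25)(0.0350) + (-0.10)(0.3600) = 0.42775
adj(I−A) = Cᵀ =
  [ 0.6300   0.1750   0.0900]
  [ 0.0350   0.4850   0.0050]
  [ 0.3600   0.1000   0.6625]
(I − A)⁻¹ = adj(I−A) / det(I−A) ≈
  [   1.4728     0.4091     0.2104]
  [   0.0818     1.1338     0.0117]
  [   0.8416     0.2338     1.5488]
The output multiplier for sector j is the column-j sum of the Leontief inverse (I − A)⁻¹ = adj(I−A) / det(I−A).
Column 1 of adj(I−A): (0.6300, 0.0350, 0.3600); det(I−A) = 0.42775.
m_1 = (0.6300 + 0.0350 + 0.3600) / 0.42775 = 1.025 / 0.42775 ≈ 2.396.

m_1 = 2.396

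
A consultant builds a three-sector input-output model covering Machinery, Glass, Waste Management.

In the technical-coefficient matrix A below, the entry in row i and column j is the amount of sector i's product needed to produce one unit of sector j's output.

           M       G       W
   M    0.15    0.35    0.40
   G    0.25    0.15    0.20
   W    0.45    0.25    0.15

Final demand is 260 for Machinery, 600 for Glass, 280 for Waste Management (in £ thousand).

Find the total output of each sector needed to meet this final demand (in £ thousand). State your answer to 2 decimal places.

x_M = 1835.45, x_G = 1667.25, x_W = 1791.49

I − A =
  [   0.85    -0.35    -0.40]
  [  -0.25     0.85    -0.20]
  [  -0.45    -0.25     0.85]
Cofactors of I−A, C_ij = (−1)^(i+j)·(minor ij) (rows/columns in the sector order above):
  C_11 = (0.85)(0.85) − (-0.20)(-0.25) = 0.6725
  C_12 = −[(-0.25)(0.85) − (-0.20)(-0.45)] = 0.3025
  C_13 = (-0.25)(-0.25) − (0.85)(-0.45) = 0.4450
  C_21 = −[(-0.35)(0.85) − (-0.40)(-0.25)] = 0.3975
  C_22 = (0.85)(0.85) − (-0.40)(-0.45) = 0.5425
  C_23 = −[(0.85)(-0.25) − (-0.35)(-0.45)] = 0.3700
  C_31 = (-0.35)(-0.20) − (-0.40)(0.85) = 0.4100
  C_32 = −[(0.85)(-0.20) − (-0.40)(-0.25)] = 0.2700
  C_33 = (0.85)(0.85) − (-0.35)(-0.25) = 0.6350
det(I−A) = Σ_j (I−A)_1j·C_1j = (0.85)(0.6725) + (-0.35)(0.3025) + (-0.40)(0.4450) = 0.28775
adj(I−A) = Cᵀ =
  [ 0.6725   0.3975   0.4100]
  [ 0.3025   0.5425   0.2700]
  [ 0.4450   0.3700   0.6350]
(I − A)⁻¹ = adj(I−A) / det(I−A) ≈
  [   2.3371     1.3814     1.4248]
  [   1.0513     1.8853     0.9383]
  [   1.5465     1.2858     2.2068]
x = (I − A)⁻¹ d = adj(I−A)·d / det(I−A), with det(I−A) = 0.28775:
  x_M = (0.6725·260 + 0.3975·600 + 0.4100·280) / 0.28775 = 528.15 / 0.28775 ≈ 1835.45
  x_G = (0.3025·260 + 0.5425·600 + 0.2700·280) / 0.28775 = 479.75 / 0.28775 ≈ 1667.25
  x_W = (0.4450·260 + 0.3700·600 + 0.6350·280) / 0.28775 = 515.50 / 0.28775 ≈ 1791.49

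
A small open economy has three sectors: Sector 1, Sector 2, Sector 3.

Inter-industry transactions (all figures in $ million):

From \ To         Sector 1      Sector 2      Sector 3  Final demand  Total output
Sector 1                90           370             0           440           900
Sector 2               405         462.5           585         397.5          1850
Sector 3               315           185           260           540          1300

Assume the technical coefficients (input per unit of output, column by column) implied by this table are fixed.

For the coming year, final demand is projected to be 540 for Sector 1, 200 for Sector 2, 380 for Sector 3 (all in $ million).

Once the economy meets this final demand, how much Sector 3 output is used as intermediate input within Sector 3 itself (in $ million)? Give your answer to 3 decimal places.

z_33 = 212.298

Technical coefficients a_ij = z_ij / X_j:
  a_11 = 90/900 = 0.10, a_21 = 405/900 = 0.45, a_31 = 315/900 = 0.35
  a_12 = 370/1850 = 0.20, a_22 = 462.5/1850 = 0.25, a_32 = 185/1850 = 0.10
  a_13 = 0/1300 = 0.00, a_23 = 585/1300 = 0.45, a_33 = 260/1300 = 0.20
I − A =
  [   0.90    -0.20     0.00]
  [  -0.45     0.75    -0.45]
  [  -0.35    -0.10     0.80]
Cofactors of I−A, C_ij = (−1)^(i+j)·(minor ij) (rows/columns in the sector order above):
  C_11 = (0.75)(0.80) − (-0.45)(-0.10) = 0.5550
  C_12 = −[(-0.45)(0.80) − (-0.45)(-0.35)] = 0.5175
  C_13 = (-0.45)(-0.10) − (0.75)(-0.35) = 0.3075
  C_21 = −[(-0.20)(0.80) − (0.00)(-0.10)] = 0.1600
  C_22 = (0.90)(0.80) − (0.00)(-0.35) = 0.7200
  C_23 = −[(0.90)(-0.10) − (-0.20)(-0.35)] = 0.1600
  C_31 = (-0.20)(-0.45) − (0.00)(0.75) = 0.0900
  C_32 = −[(0.90)(-0.45) − (0.00)(-0.45)] = 0.4050
  C_33 = (0.90)(0.75) − (-0.20)(-0.45) = 0.5850
det(I−A) = Σ_j (I−A)_1j·C_1j = (0.90)(0.5550) + (-0.20)(0.5175) + (0.00)(0.3075) = 0.3960
adj(I−A) = Cᵀ =
  [ 0.5550   0.1600   0.0900]
  [ 0.5175   0.7200   0.4050]
  [ 0.3075   0.1600   0.5850]
(I − A)⁻¹ = adj(I−A) / det(I−A) ≈
  [   1.4015     0.4040     0.2273]
  [   1.3068     1.8182     1.0227]
  [   0.7765     0.4040     1.4773]
First solve x = (I − A)⁻¹ d = adj(I−A)·d / det(I−A); in particular x_3 = (0.3075·540 + 0.1600·200 + 0.5850·380) / 0.3960 = 420.35 / 0.3960 ≈ 1061.48990.
Intermediate flow from 3 to 3: z_33 = a_33 · x_3 = 0.20 × 420.35 / 0.3960 = 84.07 / 0.3960 ≈ 212.298.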